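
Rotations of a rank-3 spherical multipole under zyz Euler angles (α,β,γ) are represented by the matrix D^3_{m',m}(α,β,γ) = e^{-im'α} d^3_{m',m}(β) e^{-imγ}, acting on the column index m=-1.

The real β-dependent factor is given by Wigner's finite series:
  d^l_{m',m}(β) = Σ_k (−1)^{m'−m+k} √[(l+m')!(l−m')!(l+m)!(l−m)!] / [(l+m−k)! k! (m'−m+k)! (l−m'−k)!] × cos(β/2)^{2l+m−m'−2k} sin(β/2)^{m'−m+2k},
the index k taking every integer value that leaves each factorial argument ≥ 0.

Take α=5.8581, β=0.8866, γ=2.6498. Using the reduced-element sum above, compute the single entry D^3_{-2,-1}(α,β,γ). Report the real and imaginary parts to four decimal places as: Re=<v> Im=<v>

Re=-0.1016 Im=0.4363

Split into d^3_{-2,-1}(β=0.8866) × two z-phases.
Half-angle: c=0.903341, s=0.428923. N=√(1·120·2·24)=75.894664
The bounds max(0,m−m')=1 and min(l+m,l−m')=2 give 2 terms
  k=1: (−1)^0·75.8947/(24)·0.9033^5·0.4289^1 = +0.815902
  k=2: (−1)^1·75.8947/(12)·0.9033^3·0.4289^3 = -0.367894
d^3_{-2,-1}(0.8866) = +0.815902 -0.367894 = +0.448008
D = (+0.659855-0.751393i)·(+0.448008)·(-0.881488+0.472207i) = -0.101627+0.436329i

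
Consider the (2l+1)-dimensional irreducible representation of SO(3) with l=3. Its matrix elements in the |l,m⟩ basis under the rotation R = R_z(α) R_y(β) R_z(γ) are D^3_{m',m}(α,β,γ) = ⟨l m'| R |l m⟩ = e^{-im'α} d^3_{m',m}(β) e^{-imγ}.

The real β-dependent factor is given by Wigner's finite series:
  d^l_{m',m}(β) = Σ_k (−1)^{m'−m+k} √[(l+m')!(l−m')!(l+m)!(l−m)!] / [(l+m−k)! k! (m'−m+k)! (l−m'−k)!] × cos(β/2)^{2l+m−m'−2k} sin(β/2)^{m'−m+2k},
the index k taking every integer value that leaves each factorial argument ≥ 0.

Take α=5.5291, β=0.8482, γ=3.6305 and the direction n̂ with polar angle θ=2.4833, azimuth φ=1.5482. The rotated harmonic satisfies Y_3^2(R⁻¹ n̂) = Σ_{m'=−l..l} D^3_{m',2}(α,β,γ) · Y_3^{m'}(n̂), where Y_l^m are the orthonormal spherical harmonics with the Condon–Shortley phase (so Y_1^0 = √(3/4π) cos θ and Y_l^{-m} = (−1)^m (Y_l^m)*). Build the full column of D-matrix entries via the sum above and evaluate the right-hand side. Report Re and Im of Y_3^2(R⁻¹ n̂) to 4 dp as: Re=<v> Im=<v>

Need the full column D^3_{m',2} for m'=−3..3 at α=5.5291, β=0.8482, γ=3.6305.
cos(β/2)=0.911409, sin(β/2)=0.411501
d^3_{-3,2}: single k=5 term ⇒ +0.026342;  D = -0.026214+0.002590i
d^3_{-2,2}: k∈[4..5] ⇒ +0.119091 -0.004855 = +0.114236;  D = -0.090552-0.069643i
d^3_{-1,2}: k∈[3..4] ⇒ +0.333643 -0.034007 = +0.299636;  D = -0.048064-0.295756i
d^3_{0,2}: k∈[2..3] ⇒ +0.639964 -0.130458 = +0.509507;  D = +0.284731-0.422523i
d^3_{1,2}: k∈[1..2] ⇒ +0.818348 -0.333643 = +0.484705;  D = +0.472625-0.107540i
d^3_{2,2}: k∈[0..1] ⇒ +0.573167 -0.584205 = -0.011038;  D = -0.009522-0.005583i
d^3_{3,2}: single k=0 term ⇒ -0.633890;  D = -0.179047-0.608078i
Y_3^{m'}(θ=2.4833,φ=1.5482) and Σ D·Y over m':
  (-0.0262+0.0026i)·(-0.0065+0.0953i)  (-0.0906-0.0696i)·(+0.3023+0.0137i)  (-0.0481-0.2958i)·(+0.0095-0.4208i)  (+0.2847-0.4225i)·(-0.0380+0.0000i)  (+0.4726-0.1075i)·(-0.0095-0.4208i)  (-0.0095-0.0056i)·(+0.3023-0.0137i)  (-0.1790-0.6081i)·(+0.0065+0.0953i)
Y_3^2(R⁻¹ n̂) = -0.158114-0.211735i

Re=-0.1581 Im=-0.2117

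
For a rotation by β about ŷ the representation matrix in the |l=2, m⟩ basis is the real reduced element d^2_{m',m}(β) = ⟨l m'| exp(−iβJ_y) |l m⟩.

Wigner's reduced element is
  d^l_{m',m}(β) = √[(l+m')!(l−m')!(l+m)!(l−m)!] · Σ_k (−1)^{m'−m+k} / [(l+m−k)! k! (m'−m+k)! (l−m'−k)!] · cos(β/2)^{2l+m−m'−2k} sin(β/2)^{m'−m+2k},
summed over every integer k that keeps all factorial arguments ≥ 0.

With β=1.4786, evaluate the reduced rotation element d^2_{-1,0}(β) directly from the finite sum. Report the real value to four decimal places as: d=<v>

d^2_{-1,0}(β=1.4786) via Wigner's sum:
c=cos(1.4786/2)=0.738940, s=sin(1.4786/2)=0.673771; N=√[1·6·2·2]=4.898979
k: max(0,(0)−(-1))=1 … min(2+(0),2−(-1))=2
  k=1: (−1)^0·4.8990/(2)·0.7389^3·0.6738^1 = +0.665911
  k=2: (−1)^1·4.8990/(2)·0.7389^1·0.6738^3 = -0.553633
d^2_{-1,0}(1.4786) = +0.665911 -0.553633 = +0.112278

d=0.1123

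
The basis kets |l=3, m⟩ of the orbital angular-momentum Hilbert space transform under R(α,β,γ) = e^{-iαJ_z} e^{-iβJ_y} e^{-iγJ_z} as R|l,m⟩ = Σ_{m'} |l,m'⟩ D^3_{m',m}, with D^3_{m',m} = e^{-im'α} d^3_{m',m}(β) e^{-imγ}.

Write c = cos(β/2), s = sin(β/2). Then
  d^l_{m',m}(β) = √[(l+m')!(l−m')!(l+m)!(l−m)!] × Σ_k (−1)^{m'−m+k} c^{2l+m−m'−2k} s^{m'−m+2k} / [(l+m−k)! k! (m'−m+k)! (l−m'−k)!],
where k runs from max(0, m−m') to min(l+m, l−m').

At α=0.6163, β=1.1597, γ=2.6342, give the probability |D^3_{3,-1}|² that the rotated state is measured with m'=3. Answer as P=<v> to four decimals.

P=0.0597

First d^3_{3,-1}(β=1.1597), then the phase factors e^{-i(3)α} and e^{-i(-1)γ}:
c=cos(1.1597/2)=0.836545, s=sin(1.1597/2)=0.547898; N=√[720·1·2·24]=185.903201
The bounds max(0,m−m')=0 and min(l+m,l−m')=0 give 1 term
  k=0: (−1)^4·185.9032/(48)·0.8365^2·0.5479^4 = +0.244244
d^3_{3,-1}(1.1597) = +0.244244
|D^3_{3,-1}|² = |d^3_{3,-1}(β)|² = (+0.244244)² = 0.059655 (the z-rotation phases have unit modulus)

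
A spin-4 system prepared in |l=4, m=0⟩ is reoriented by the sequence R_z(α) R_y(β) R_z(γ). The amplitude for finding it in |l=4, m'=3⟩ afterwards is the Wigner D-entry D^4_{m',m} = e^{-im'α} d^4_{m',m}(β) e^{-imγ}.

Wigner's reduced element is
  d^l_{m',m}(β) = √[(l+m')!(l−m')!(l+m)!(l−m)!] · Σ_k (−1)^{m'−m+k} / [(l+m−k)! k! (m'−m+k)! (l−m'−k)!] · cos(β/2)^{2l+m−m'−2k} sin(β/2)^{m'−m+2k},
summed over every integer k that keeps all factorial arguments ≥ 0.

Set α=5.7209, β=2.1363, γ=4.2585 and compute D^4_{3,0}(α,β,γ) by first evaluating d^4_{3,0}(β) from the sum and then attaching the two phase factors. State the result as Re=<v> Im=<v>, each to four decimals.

Split into d^4_{3,0}(β=2.1363) × two z-phases.
Half-angle: c=0.481746, s=0.876311. N=√(5040·1·24·24)=1703.830978
k: max(0,(0)−(3))=0 … min(4+(0),4−(3))=1
  k=0: (−1)^3·1703.8310/(144)·0.4817^5·0.8763^3 = -0.206600
  k=1: (−1)^4·1703.8310/(144)·0.4817^3·0.8763^5 = +0.683612
d^4_{3,0}(2.1363) = -0.206600 +0.683612 = +0.477012
D = (-0.115799+0.993273i)·(+0.477012)·(+1.000000+0.000000i) = -0.055238+0.473803i

Re=-0.0552 Im=0.4738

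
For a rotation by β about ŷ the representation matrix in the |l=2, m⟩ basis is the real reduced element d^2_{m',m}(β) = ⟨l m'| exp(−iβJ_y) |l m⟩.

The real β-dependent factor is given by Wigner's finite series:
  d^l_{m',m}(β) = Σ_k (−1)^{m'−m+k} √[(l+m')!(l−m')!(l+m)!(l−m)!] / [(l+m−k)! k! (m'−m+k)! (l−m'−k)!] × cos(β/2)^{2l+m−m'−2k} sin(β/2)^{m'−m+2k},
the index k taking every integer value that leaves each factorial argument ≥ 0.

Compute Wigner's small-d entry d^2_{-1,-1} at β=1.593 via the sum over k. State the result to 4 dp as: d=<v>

d=-0.5106

d^2_{-1,-1}(β=1.593) via Wigner's sum:
c=cos(1.593/2)=0.699213, s=sin(1.593/2)=0.714913; N=√[1·6·1·6]=6.000000
Admissible k: 0..1 (factorial args all ≥0)
  k=0: (−1)^0·6.0000/(6)·0.6992^4·0.7149^0 = +0.239022
  k=1: (−1)^1·6.0000/(2)·0.6992^2·0.7149^2 = -0.749630
d^2_{-1,-1}(1.593) = +0.239022 -0.749630 = -0.510608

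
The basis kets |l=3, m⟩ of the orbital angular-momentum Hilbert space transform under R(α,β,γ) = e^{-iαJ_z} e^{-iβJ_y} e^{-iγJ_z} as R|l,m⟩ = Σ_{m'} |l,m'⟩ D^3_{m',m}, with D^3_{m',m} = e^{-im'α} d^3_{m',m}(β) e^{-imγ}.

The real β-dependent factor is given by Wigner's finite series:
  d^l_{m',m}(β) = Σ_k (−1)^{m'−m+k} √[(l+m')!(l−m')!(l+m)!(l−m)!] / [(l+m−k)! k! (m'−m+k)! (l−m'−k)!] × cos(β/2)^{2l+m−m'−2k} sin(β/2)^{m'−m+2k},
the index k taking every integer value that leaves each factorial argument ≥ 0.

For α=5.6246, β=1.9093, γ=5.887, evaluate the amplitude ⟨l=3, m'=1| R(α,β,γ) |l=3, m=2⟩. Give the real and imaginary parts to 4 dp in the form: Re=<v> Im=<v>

D^3_{1,2}(5.6246,1.9093,5.887) = e^{-i·1·5.6246}·d^3_{1,2}(1.9093)·e^{-i·2·5.887}. Compute d first:
With c≡cos(β/2)=0.577894 and s≡sin(β/2)=0.816112, N=[24·2·120·1]^{1/2}=75.894664
Admissible k: 1..2 (factorial args all ≥0)
  k=1: (−1)^0·75.8947/(24)·0.5779^5·0.8161^1 = +0.166338
  k=2: (−1)^1·75.8947/(12)·0.5779^3·0.8161^3 = -0.663474
d^3_{1,2}(1.9093) = +0.166338 -0.663474 = -0.497136
Attach z-rotation phases: D = e^{-i(1)(5.6246)}·(-0.497136)·e^{-i(2)(5.887)} = -0.059434-0.493570i

Re=-0.0594 Im=-0.4936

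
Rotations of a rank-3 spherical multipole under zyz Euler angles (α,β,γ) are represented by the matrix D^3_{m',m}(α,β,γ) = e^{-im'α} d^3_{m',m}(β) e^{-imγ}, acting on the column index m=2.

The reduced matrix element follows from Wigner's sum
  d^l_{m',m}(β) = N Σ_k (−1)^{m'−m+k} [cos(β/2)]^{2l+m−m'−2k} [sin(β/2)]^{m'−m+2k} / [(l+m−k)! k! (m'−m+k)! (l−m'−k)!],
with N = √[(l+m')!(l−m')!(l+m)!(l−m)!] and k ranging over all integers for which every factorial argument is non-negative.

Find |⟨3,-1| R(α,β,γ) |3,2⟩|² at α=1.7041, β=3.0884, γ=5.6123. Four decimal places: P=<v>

P=0.0070

First d^3_{-1,2}(β=3.0884), then the phase factors e^{-i(-1)α} and e^{-i(2)γ}:
c=cos(3.0884/2)=0.026593, s=sin(3.0884/2)=0.999646; N=√[2·24·120·1]=75.894664
The bounds max(0,m−m')=3 and min(l+m,l−m')=4 give 2 terms
  k=3: (−1)^0·75.8947/(12)·0.0266^3·0.9996^3 = +0.000119
  k=4: (−1)^1·75.8947/(24)·0.0266^1·0.9996^5 = -0.083946
d^3_{-1,2}(3.0884) = +0.000119 -0.083946 = -0.083828
|D^3_{-1,2}|² = |d^3_{-1,2}(β)|² = (-0.083828)² = 0.007027 (the z-rotation phases have unit modulus)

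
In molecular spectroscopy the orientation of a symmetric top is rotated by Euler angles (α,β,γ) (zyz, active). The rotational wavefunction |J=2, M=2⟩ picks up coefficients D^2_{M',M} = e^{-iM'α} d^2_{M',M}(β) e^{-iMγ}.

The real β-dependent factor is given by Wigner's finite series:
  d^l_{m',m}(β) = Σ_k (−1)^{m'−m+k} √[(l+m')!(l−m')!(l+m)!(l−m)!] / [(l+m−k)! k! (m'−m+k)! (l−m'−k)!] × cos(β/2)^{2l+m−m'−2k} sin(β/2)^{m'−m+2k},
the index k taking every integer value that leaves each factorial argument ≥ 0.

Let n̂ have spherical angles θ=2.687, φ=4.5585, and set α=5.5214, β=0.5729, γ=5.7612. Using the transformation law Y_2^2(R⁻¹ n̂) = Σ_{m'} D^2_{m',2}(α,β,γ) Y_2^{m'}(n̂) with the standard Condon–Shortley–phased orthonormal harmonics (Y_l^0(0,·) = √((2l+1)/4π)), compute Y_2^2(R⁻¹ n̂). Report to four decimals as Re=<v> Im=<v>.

Need the full column D^2_{m',2} for m'=−2..2 at α=5.5214, β=0.5729, γ=5.7612.
cos(β/2)=0.959253, sin(β/2)=0.282549
d^2_{-2,2}: single k=4 term ⇒ +0.006373;  D = +0.005654-0.002941i
d^2_{-1,2}: single k=3 term ⇒ +0.043276;  D = +0.041564+0.012050i
d^2_{0,2}: single k=2 term ⇒ +0.179940;  D = +0.090473+0.155542i
d^2_{1,2}: single k=1 term ⇒ +0.498796;  D = -0.116121+0.485091i
d^2_{2,2}: single k=0 term ⇒ +0.846706;  D = -0.710986+0.459794i
Y_2^{m'}(θ=2.687,φ=4.5585) and Σ D·Y over m':
  (+0.0057-0.0029i)·(-0.0710-0.0226i)  (+0.0416+0.0121i)·(+0.0467-0.3012i)  (+0.0905+0.1555i)·(+0.4484+0.0000i)  (-0.1161+0.4851i)·(-0.0467-0.3012i)  (-0.7110+0.4598i)·(-0.0710+0.0226i)
Y_2^2(R⁻¹ n̂) = +0.237276+0.021499i

Re=0.2373 Im=0.0215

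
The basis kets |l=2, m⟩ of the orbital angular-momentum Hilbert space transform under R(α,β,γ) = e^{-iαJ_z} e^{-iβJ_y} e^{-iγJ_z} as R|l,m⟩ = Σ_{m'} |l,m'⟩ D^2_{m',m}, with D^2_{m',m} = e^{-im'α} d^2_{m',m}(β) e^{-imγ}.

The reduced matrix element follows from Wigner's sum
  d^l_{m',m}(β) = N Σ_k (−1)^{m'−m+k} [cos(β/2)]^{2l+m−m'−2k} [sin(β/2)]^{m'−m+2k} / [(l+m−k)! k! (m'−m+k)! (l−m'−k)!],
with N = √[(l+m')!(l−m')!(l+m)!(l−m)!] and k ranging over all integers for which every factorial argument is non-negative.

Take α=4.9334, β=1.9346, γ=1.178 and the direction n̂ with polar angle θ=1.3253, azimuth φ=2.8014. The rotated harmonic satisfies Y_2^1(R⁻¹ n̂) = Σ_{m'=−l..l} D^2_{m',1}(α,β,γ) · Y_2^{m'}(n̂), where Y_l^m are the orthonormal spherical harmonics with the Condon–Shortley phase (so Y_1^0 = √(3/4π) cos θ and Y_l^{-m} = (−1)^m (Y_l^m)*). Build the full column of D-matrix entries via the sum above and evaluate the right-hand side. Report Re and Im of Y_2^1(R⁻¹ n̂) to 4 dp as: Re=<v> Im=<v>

Need the full column D^2_{m',1} for m'=−2..2 at α=4.9334, β=1.9346, γ=1.178.
cos(β/2)=0.567525, sin(β/2)=0.823356
d^2_{-2,1}: single k=3 term ⇒ +0.633546;  D = -0.469568+0.425307i
d^2_{-1,1}: k∈[2..3] ⇒ +0.655038 -0.459570 = +0.195468;  D = -0.159788-0.112587i
d^2_{0,1}: k∈[1..2] ⇒ +0.368653 -0.775933 = -0.407280;  D = -0.155896+0.376262i
d^2_{1,1}: k∈[0..1] ⇒ +0.103738 -0.655038 = -0.551300;  D = -0.543185-0.094240i
d^2_{2,1}: single k=0 term ⇒ -0.301004;  D = -0.014811-0.300639i
Y_2^{m'}(θ=1.3253,φ=2.8014) and Σ D·Y over m':
  (-0.4696+0.4253i)·(+0.2825+0.2286i)  (-0.1598-0.1126i)·(-0.1717-0.0608i)  (-0.1559+0.3763i)·(-0.2595+0.0000i)  (-0.5432-0.0942i)·(+0.1717-0.0608i)  (-0.0148-0.3006i)·(+0.2825-0.2286i)
Y_2^1(R⁻¹ n̂) = -0.340777-0.120529i

Re=-0.3408 Im=-0.1205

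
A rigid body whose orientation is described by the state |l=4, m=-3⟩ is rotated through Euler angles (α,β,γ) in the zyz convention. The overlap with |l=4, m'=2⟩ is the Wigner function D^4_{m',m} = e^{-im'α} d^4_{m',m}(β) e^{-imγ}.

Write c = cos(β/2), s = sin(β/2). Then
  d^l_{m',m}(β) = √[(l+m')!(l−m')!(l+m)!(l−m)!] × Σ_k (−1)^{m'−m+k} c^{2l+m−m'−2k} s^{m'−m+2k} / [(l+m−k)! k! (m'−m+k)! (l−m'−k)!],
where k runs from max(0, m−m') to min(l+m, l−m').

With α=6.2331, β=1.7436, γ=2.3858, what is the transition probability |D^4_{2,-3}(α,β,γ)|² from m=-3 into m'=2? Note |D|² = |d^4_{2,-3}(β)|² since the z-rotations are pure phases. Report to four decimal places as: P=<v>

P=0.1724

D^4_{2,-3}(6.2331,1.7436,2.3858) = e^{-i·2·6.2331}·d^4_{2,-3}(1.7436)·e^{-i·-3·2.3858}. Compute d first:
With c≡cos(β/2)=0.643450 and s≡sin(β/2)=0.765488, N=[720·2·1·5040]^{1/2}=2693.993318
Admissible k: 0..1 (factorial args all ≥0)
  k=0: (−1)^5·2693.9933/(240)·0.6434^3·0.7655^5 = -0.785999
  k=1: (−1)^6·2693.9933/(720)·0.6434^1·0.7655^7 = +0.370808
d^4_{2,-3}(1.7436) = -0.785999 +0.370808 = -0.415191
|D^4_{2,-3}|² = |d^4_{2,-3}(β)|² = (-0.415191)² = 0.172384 (the z-rotation phases have unit modulus)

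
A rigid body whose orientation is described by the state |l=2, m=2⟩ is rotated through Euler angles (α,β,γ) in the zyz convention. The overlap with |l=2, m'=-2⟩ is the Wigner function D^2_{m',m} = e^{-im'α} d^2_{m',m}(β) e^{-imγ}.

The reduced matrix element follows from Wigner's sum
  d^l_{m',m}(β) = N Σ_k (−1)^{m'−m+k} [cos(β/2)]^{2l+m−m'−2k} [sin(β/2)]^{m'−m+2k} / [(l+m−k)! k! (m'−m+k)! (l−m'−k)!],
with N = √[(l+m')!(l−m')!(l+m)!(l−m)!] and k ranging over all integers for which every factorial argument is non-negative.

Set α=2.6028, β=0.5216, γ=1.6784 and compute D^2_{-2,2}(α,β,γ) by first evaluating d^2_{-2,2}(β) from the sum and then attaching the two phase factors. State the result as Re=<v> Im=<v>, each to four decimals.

Re=-0.0012 Im=0.0043

D^2_{-2,2}(2.6028,0.5216,1.6784) = e^{-i·-2·2.6028}·d^2_{-2,2}(0.5216)·e^{-i·2·1.6784}. Compute d first:
Half-angle: c=0.966184, s=0.257854. N=√(1·24·24·1)=24.000000
Admissible k: 4..4 (factorial args all ≥0)
  k=4: (−1)^0·24.0000/(24)·0.9662^0·0.2579^4 = +0.004421
d^2_{-2,2}(0.5216) = +0.004421
D = (+0.473457-0.880817i)·(+0.004421)·(-0.976932+0.213550i) = -0.001213+0.004251i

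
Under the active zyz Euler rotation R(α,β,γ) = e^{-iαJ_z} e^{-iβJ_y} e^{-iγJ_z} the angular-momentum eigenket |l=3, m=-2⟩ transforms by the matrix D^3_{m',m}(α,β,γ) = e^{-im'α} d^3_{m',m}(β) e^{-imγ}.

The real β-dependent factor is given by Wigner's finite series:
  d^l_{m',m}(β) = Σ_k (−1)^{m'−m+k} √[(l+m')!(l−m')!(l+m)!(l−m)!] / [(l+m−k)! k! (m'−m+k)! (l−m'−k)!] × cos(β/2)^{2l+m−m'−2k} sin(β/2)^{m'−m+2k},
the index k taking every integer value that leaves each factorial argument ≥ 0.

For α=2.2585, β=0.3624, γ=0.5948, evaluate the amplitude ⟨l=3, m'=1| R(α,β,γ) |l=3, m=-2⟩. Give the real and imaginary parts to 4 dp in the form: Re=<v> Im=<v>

First d^3_{1,-2}(β=0.3624), then the phase factors e^{-i(1)α} and e^{-i(-2)γ}:
c=cos(0.3624/2)=0.983628, s=sin(0.3624/2)=0.180210; N=√[24·2·1·120]=75.894664
k: max(0,(-2)−(1))=0 … min(3+(-2),3−(1))=1
  k=0: (−1)^3·75.8947/(12)·0.9836^3·0.1802^3 = -0.035226
  k=1: (−1)^4·75.8947/(24)·0.9836^1·0.1802^5 = +0.000591
d^3_{1,-2}(0.3624) = -0.035226 +0.000591 = -0.034635
D = (-0.634764-0.772706i)·(-0.034635)·(+0.372031+0.928220i) = -0.016662+0.030363i

Re=-0.0167 Im=0.0304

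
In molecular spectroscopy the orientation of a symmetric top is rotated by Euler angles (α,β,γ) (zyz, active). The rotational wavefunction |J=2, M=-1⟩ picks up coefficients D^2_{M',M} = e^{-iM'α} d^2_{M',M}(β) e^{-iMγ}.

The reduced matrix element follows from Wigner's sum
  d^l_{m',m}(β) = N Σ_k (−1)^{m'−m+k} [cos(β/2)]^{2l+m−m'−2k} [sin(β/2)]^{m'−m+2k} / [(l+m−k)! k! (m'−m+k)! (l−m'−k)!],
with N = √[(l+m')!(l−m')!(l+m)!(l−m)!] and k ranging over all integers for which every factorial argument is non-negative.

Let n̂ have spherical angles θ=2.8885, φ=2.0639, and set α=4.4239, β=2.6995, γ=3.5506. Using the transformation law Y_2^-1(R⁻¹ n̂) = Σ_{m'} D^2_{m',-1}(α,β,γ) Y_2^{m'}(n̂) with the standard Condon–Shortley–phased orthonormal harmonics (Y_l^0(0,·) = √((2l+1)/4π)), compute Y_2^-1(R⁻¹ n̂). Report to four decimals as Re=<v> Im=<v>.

Need the full column D^2_{m',-1} for m'=−2..2 at α=4.4239, β=2.6995, γ=3.5506.
cos(β/2)=0.219251, sin(β/2)=0.975669
d^2_{-2,-1}: single k=1 term ⇒ +0.020566;  D = +0.020277-0.003438i
d^2_{-1,-1}: k∈[0..1] ⇒ +0.002311 -0.137280 = -0.134969;  D = +0.016227-0.133990i
d^2_{0,-1}: k∈[0..1] ⇒ -0.025188 +0.498796 = +0.473608;  D = -0.434543-0.188353i
d^2_{1,-1}: k∈[0..1] ⇒ +0.137280 -0.906169 = -0.768889;  D = -0.493858+0.589317i
d^2_{2,-1}: single k=0 term ⇒ -0.407266;  D = -0.224828-0.339585i
Y_2^{m'}(θ=2.8885,φ=2.0639) and Σ D·Y over m':
  (+0.0203-0.0034i)·(-0.0134+0.0202i)  (+0.0162-0.1340i)·(+0.0887+0.1650i)  (-0.4345-0.1884i)·(+0.5715+0.0000i)  (-0.4939+0.5893i)·(-0.0887+0.1650i)  (-0.2248-0.3396i)·(-0.0134-0.0202i)
Y_2^-1(R⁻¹ n̂) = -0.282274-0.241019i

Re=-0.2823 Im=-0.2410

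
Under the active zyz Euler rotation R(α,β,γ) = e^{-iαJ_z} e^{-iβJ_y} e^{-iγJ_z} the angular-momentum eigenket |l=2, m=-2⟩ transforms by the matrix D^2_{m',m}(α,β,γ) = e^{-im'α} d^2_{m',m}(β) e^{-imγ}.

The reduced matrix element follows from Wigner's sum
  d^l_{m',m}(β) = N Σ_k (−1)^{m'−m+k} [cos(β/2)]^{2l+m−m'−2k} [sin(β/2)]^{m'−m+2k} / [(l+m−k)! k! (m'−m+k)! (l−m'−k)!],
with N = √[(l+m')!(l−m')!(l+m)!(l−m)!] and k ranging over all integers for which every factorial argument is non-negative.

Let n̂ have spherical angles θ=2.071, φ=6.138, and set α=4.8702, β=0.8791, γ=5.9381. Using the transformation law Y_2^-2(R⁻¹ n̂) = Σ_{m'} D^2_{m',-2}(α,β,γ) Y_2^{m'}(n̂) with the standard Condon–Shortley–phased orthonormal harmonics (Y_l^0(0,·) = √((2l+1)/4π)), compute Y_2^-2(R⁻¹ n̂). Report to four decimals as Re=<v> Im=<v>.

Re=-0.3442 Im=-0.1659

Need the full column D^2_{m',-2} for m'=−2..2 at α=4.8702, β=0.8791, γ=5.9381.
cos(β/2)=0.904943, sin(β/2)=0.425532
d^2_{-2,-2}: single k=0 term ⇒ +0.670634;  D = -0.624141+0.245353i
d^2_{-1,-2}: single k=0 term ⇒ -0.630705;  D = +0.320126+0.543423i
d^2_{0,-2}: single k=0 term ⇒ +0.363231;  D = +0.280101-0.231258i
d^2_{1,-2}: single k=0 term ⇒ -0.139460;  D = -0.104587-0.092252i
d^2_{2,-2}: single k=0 term ⇒ +0.032789;  D = -0.017556+0.027693i
Y_2^{m'}(θ=2.071,φ=6.138) and Σ D·Y over m':
  (-0.6241+0.2454i)·(+0.2850+0.0852i)  (+0.3201+0.5434i)·(-0.3217-0.0470i)  (+0.2801-0.2313i)·(-0.0978+0.0000i)  (-0.1046-0.0923i)·(+0.3217-0.0470i)  (-0.0176+0.0277i)·(+0.2850-0.0852i)
Y_2^-2(R⁻¹ n̂) = -0.344191-0.165874i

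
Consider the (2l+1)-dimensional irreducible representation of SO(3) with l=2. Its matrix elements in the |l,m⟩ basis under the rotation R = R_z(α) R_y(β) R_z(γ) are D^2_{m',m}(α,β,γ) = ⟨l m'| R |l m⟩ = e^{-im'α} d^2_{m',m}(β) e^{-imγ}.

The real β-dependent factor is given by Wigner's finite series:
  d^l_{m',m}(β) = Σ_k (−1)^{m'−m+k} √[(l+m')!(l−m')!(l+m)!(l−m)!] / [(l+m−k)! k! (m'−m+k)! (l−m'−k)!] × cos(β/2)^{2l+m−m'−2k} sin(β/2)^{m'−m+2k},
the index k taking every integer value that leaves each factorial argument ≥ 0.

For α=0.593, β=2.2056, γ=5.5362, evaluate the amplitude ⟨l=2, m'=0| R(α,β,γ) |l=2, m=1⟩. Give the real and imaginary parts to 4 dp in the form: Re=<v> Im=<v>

Re=-0.4291 Im=-0.3973

D^2_{0,1}(0.593,2.2056,5.5362) = e^{-i·0·0.593}·d^2_{0,1}(2.2056)·e^{-i·1·5.5362}. Compute d first:
c=cos(2.2056/2)=0.451099, s=sin(2.2056/2)=0.892474; N=√[2·2·6·1]=4.898979
k: max(0,(1)−(0))=1 … min(2+(1),2−(0))=2
  k=1: (−1)^0·4.8990/(2)·0.4511^3·0.8925^1 = +0.200672
  k=2: (−1)^1·4.8990/(2)·0.4511^1·0.8925^3 = -0.785478
d^2_{0,1}(2.2056) = +0.200672 -0.785478 = -0.584806
Attach z-rotation phases: D = e^{-i(0)(0.593)}·(-0.584806)·e^{-i(1)(5.5362)} = -0.429096-0.397335i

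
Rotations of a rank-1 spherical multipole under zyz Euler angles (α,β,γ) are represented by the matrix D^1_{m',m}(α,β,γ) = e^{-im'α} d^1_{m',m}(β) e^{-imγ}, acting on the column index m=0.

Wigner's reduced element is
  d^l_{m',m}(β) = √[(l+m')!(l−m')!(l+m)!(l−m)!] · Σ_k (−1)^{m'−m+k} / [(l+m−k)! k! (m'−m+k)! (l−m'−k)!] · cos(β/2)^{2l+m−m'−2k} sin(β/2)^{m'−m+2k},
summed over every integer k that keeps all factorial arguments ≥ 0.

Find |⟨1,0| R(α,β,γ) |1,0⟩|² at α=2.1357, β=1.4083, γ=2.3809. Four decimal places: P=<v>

P=0.0262

D^1_{0,0}(2.1357,1.4083,2.3809) = e^{-i·0·2.1357}·d^1_{0,0}(1.4083)·e^{-i·0·2.3809}. Compute d first:
Half-angle: c=0.762162, s=0.647386. N=√(1·1·1·1)=1.000000
k: max(0,(0)−(0))=0 … min(1+(0),1−(0))=1
  k=0: (−1)^0·1.0000/(1)·0.7622^2·0.6474^0 = +0.580891
  k=1: (−1)^1·1.0000/(1)·0.7622^0·0.6474^2 = -0.419109
d^1_{0,0}(1.4083) = +0.580891 -0.419109 = +0.161782
|D^1_{0,0}|² = |d^1_{0,0}(β)|² = (+0.161782)² = 0.026173 (the z-rotation phases have unit modulus)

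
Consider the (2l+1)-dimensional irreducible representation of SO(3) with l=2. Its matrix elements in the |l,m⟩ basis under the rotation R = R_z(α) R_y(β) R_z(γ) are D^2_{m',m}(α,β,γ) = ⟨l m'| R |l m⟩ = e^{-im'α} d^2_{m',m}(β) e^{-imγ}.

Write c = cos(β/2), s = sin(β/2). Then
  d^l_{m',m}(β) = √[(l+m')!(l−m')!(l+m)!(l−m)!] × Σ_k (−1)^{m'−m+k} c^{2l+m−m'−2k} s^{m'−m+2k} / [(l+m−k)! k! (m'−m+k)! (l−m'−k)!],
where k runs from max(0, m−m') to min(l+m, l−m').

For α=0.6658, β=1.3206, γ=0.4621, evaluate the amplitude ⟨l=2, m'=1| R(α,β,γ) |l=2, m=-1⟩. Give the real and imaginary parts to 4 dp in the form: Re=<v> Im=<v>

Re=0.5509 Im=-0.1138

Split into d^2_{1,-1}(β=1.3206) × two z-phases.
Half-angle: c=0.789808, s=0.613354. N=√(6·1·1·6)=6.000000
The bounds max(0,m−m')=0 and min(l+m,l−m')=1 give 2 terms
  k=0: (−1)^2·6.0000/(2)·0.7898^2·0.6134^2 = +0.704023
  k=1: (−1)^3·6.0000/(6)·0.7898^0·0.6134^4 = -0.141529
d^2_{1,-1}(1.3206) = +0.704023 -0.141529 = +0.562494
D = (+0.786423-0.617688i)·(+0.562494)·(+0.895118+0.445829i) = +0.550865-0.113789i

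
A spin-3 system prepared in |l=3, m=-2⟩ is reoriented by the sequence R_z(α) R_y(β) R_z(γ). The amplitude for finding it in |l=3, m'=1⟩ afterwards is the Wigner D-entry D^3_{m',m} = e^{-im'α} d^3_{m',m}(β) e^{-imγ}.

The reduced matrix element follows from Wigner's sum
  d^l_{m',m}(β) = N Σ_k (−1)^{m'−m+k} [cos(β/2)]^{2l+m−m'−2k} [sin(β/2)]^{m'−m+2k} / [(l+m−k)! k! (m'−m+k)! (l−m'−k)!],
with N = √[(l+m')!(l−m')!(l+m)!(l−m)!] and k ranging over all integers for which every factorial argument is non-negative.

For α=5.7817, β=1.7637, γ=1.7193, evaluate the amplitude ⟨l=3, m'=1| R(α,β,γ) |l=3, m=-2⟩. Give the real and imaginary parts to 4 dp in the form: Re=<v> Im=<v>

Re=0.1371 Im=0.1407

First d^3_{1,-2}(β=1.7637), then the phase factors e^{-i(1)α} and e^{-i(-2)γ}:
With c≡cos(β/2)=0.635724 and s≡sin(β/2)=0.771916, N=[24·2·1·120]^{1/2}=75.894664
k∈{0,1} keeps every argument non-negative
  k=0: (−1)^3·75.8947/(12)·0.6357^3·0.7719^3 = -0.747389
  k=1: (−1)^4·75.8947/(24)·0.6357^1·0.7719^5 = +0.550960
d^3_{1,-2}(1.7637) = -0.747389 +0.550960 = -0.196430
D = (+0.876869+0.480728i)·(-0.196430)·(-0.956217-0.292660i) = +0.137066+0.140704i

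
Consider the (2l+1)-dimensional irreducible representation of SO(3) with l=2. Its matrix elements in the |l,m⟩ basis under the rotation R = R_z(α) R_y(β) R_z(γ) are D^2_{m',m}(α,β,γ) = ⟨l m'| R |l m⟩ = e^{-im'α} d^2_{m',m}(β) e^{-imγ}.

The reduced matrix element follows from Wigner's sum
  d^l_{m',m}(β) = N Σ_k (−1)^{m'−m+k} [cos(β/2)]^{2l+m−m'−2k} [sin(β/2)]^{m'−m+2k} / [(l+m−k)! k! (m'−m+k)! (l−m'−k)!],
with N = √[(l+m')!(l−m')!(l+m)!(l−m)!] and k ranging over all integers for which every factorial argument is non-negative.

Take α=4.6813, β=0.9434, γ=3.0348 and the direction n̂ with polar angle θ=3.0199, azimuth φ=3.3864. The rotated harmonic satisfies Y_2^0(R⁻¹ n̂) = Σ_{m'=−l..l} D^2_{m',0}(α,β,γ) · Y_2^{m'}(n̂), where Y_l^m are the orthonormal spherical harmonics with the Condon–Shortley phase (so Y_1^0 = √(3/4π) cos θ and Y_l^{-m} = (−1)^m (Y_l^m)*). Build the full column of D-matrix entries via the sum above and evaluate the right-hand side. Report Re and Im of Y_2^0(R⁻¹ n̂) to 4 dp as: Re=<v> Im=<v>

Re=-0.0230 Im=0.0000

Need the full column D^2_{m',0} for m'=−2..2 at α=4.6813, β=0.9434, γ=3.0348.
cos(β/2)=0.890797, sin(β/2)=0.454401
d^2_{-2,0}: single k=2 term ⇒ +0.401340;  D = -0.400564+0.024938i
d^2_{-1,0}: k∈[1..2] ⇒ +0.786777 -0.204726 = +0.582051;  D = -0.018092-0.581770i
d^2_{0,0}: k∈[0..2] ⇒ +0.629673 -0.655385 +0.042634 = +0.016922;  D = +0.016922+0.000000i
d^2_{1,0}: k∈[0..1] ⇒ -0.786777 +0.204726 = -0.582051;  D = +0.018092-0.581770i
d^2_{2,0}: single k=0 term ⇒ +0.401340;  D = -0.400564-0.024938i
Y_2^{m'}(θ=3.0199,φ=3.3864) and Σ D·Y over m':
  (-0.4006+0.0249i)·(+0.0050-0.0027i)  (-0.0181-0.5818i)·(+0.0903-0.0226i)  (+0.0169+0.0000i)·(+0.6168+0.0000i)  (+0.0181-0.5818i)·(-0.0903-0.0226i)  (-0.4006-0.0249i)·(+0.0050+0.0027i)
Y_2^0(R⁻¹ n̂) = -0.022972-0.000000i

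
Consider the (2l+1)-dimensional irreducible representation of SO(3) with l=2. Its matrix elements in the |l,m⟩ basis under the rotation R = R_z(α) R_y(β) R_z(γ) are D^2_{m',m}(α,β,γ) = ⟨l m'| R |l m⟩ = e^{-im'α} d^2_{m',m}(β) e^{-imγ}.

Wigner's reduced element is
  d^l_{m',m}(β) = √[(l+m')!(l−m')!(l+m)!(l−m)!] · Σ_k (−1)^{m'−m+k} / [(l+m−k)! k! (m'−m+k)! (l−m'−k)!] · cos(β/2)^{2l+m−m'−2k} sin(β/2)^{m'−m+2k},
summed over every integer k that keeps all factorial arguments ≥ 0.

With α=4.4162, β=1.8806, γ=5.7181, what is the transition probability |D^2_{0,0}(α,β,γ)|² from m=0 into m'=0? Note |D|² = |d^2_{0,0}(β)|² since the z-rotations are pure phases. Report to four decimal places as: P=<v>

P=0.1300

First d^2_{0,0}(β=1.8806), then the phase factors e^{-i(0)α} and e^{-i(0)γ}:
With c≡cos(β/2)=0.589546 and s≡sin(β/2)=0.807735, N=[2·2·2·2]^{1/2}=4.000000
k: max(0,(0)−(0))=0 … min(2+(0),2−(0))=2
  k=0: (−1)^0·4.0000/(4)·0.5895^4·0.8077^0 = +0.120801
  k=1: (−1)^1·4.0000/(1)·0.5895^2·0.8077^2 = -0.907053
  k=2: (−1)^2·4.0000/(4)·0.5895^0·0.8077^4 = +0.425673
d^2_{0,0}(1.8806) = +0.120801 -0.907053 +0.425673 = -0.360580
|D^2_{0,0}|² = |d^2_{0,0}(β)|² = (-0.360580)² = 0.130018 (the z-rotation phases have unit modulus)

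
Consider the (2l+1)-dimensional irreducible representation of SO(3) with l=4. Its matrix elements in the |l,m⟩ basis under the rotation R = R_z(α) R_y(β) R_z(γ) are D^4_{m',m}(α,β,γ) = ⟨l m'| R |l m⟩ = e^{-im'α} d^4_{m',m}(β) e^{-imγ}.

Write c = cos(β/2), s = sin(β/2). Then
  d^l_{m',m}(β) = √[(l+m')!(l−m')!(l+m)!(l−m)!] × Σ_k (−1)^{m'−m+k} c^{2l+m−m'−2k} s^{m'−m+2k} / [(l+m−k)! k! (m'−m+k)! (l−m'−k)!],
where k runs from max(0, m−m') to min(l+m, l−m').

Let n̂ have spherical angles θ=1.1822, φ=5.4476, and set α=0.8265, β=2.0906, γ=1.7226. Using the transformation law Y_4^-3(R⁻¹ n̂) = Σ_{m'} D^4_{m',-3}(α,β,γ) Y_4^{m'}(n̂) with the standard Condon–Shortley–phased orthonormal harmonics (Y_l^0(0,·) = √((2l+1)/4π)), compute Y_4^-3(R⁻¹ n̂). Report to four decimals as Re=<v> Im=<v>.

Re=0.0613 Im=0.2878

Need the full column D^4_{m',-3} for m'=−4..4 at α=0.8265, β=2.0906, γ=1.7226.
cos(β/2)=0.501642, sin(β/2)=0.865075
d^4_{-4,-3}: single k=1 term ⇒ +0.019560;  D = -0.011362+0.015921i
d^4_{-3,-3}: k∈[0..1] ⇒ +0.004010 -0.083478 = -0.079468;  D = -0.016308-0.077776i
d^4_{-2,-3}: k∈[0..1] ⇒ -0.025875 +0.230844 = +0.204969;  D = +0.176054+0.104962i
d^4_{-1,-3}: k∈[0..1] ⇒ +0.094655 -0.469149 = -0.374495;  D = -0.358976+0.106687i
d^4_{0,-3}: k∈[0..1] ⇒ -0.243331 +0.723629 = +0.480298;  D = +0.211250-0.431346i
d^4_{1,-3}: k∈[0..1] ⇒ +0.469149 -0.837108 = -0.367959;  D = +0.133433+0.342913i
d^4_{2,-3}: k∈[0..1] ⇒ -0.686494 +0.680511 = -0.005984;  D = +0.005572+0.002182i
d^4_{3,-3}: k∈[0..1] ⇒ +0.738260 -0.313639 = +0.424621;  D = -0.381738+0.185953i
d^4_{4,-3}: single k=0 term ⇒ -0.514418;  D = +0.147594-0.492790i
Y_4^{m'}(θ=1.1822,φ=5.4476) and Σ D·Y over m':
  (-0.0114+0.0159i)·(-0.3181-0.0647i)  (-0.0163-0.0778i)·(-0.3026+0.2229i)  (+0.1761+0.1050i)·(-0.0001+0.0014i)  (-0.3590+0.1067i)·(-0.2220-0.2455i)  (+0.2113-0.4313i)·(-0.0619+0.0000i)  (+0.1334+0.3429i)·(+0.2220-0.2455i)  (+0.0056+0.0022i)·(-0.0001-0.0014i)  (-0.3817+0.1860i)·(+0.3026+0.2229i)  (+0.1476-0.4928i)·(-0.3181+0.0647i)
Y_4^-3(R⁻¹ n̂) = +0.061300+0.287793i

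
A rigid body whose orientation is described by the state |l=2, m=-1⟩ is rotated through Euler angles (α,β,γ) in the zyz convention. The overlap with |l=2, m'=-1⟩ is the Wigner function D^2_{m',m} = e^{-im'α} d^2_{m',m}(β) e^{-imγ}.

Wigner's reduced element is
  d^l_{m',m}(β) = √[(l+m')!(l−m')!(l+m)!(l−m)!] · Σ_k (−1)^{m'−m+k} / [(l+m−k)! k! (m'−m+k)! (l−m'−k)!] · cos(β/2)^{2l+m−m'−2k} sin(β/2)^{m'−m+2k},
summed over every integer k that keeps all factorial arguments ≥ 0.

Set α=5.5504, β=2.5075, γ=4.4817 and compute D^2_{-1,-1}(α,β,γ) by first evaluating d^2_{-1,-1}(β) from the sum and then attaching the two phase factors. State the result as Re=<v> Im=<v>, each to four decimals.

Re=0.2084 Im=0.1448

Split into d^2_{-1,-1}(β=2.5075) × two z-phases.
With c≡cos(β/2)=0.311761 and s≡sin(β/2)=0.950160, N=[1·6·1·6]^{1/2}=6.000000
Admissible k: 0..1 (factorial args all ≥0)
  k=0: (−1)^0·6.0000/(6)·0.3118^4·0.9502^0 = +0.009447
  k=1: (−1)^1·6.0000/(2)·0.3118^2·0.9502^2 = -0.263245
d^2_{-1,-1}(2.5075) = +0.009447 -0.263245 = -0.253798
Attach z-rotation phases: D = e^{-i(-1)(5.5504)}·(-0.253798)·e^{-i(-1)(4.4817)} = +0.208414+0.144835i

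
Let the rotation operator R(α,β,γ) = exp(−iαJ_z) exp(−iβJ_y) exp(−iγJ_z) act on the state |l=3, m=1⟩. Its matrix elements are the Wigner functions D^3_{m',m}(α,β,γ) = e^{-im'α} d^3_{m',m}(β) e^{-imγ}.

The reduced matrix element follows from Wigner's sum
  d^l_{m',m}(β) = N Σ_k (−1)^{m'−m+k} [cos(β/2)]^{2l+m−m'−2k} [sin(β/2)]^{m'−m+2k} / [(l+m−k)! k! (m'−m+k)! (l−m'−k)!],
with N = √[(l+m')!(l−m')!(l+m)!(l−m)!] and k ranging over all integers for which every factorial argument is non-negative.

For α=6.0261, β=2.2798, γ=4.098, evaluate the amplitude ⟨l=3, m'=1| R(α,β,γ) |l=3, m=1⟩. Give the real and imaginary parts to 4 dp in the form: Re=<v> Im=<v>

D^3_{1,1}(6.0261,2.2798,4.098) = e^{-i·1·6.0261}·d^3_{1,1}(2.2798)·e^{-i·1·4.098}. Compute d first:
c=cos(2.2798/2)=0.417685, s=sin(2.2798/2)=0.908592; N=√[24·2·24·2]=48.000000
k: max(0,(1)−(1))=0 … min(3+(1),3−(1))=2
  k=0: (−1)^0·48.0000/(48)·0.4177^6·0.9086^0 = +0.005310
  k=1: (−1)^1·48.0000/(6)·0.4177^4·0.9086^2 = -0.201013
  k=2: (−1)^2·48.0000/(8)·0.4177^2·0.9086^4 = +0.713387
d^3_{1,1}(2.2798) = +0.005310 -0.201013 +0.713387 = +0.517683
Phases: e^{-i·(1)·6.0261}=+0.967135+0.254263i, e^{-i·(1)·4.098}=-0.576459+0.817126i ⇒ D=-0.396172+0.333232i

Re=-0.3962 Im=0.3332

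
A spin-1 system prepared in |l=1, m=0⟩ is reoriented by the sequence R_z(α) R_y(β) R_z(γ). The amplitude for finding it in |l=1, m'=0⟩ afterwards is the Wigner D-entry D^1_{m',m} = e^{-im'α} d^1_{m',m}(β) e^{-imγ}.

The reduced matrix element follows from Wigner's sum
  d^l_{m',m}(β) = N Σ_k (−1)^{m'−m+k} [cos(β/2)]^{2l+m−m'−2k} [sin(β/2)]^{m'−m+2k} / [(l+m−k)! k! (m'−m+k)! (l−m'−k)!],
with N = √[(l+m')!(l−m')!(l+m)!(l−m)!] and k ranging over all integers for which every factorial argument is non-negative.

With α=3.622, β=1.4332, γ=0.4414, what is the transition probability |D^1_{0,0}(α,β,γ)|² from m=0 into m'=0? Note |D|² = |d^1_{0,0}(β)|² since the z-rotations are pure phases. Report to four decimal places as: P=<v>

P=0.0188

D^1_{0,0}(3.622,1.4332,0.4414) = e^{-i·0·3.622}·d^1_{0,0}(1.4332)·e^{-i·0·0.4414}. Compute d first:
With c≡cos(β/2)=0.754043 and s≡sin(β/2)=0.656825, N=[1·1·1·1]^{1/2}=1.000000
k: max(0,(0)−(0))=0 … min(1+(0),1−(0))=1
  k=0: (−1)^0·1.0000/(1)·0.7540^2·0.6568^0 = +0.568581
  k=1: (−1)^1·1.0000/(1)·0.7540^0·0.6568^2 = -0.431419
d^1_{0,0}(1.4332) = +0.568581 -0.431419 = +0.137163
|D^1_{0,0}|² = |d^1_{0,0}(β)|² = (+0.137163)² = 0.018814 (the z-rotation phases have unit modulus)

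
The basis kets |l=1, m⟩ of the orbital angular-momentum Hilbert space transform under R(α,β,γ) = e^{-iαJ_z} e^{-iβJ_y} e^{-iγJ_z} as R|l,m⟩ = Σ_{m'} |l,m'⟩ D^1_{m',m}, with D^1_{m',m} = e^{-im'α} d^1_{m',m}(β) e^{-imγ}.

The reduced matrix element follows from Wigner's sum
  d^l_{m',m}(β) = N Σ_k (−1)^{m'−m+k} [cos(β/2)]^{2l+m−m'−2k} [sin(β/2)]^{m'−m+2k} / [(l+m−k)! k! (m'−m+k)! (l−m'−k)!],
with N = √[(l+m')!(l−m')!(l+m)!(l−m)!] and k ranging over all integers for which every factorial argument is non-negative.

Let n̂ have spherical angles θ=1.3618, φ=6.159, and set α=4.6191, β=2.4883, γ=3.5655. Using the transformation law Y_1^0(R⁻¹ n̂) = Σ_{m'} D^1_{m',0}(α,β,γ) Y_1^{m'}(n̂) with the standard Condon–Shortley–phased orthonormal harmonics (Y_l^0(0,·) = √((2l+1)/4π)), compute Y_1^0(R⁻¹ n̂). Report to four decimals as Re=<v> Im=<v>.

Re=-0.0715 Im=0.0000

Need the full column D^1_{m',0} for m'=−1..1 at α=4.6191, β=2.4883, γ=3.5655.
cos(β/2)=0.320868, sin(β/2)=0.947124
d^1_{-1,0}: single k=1 term ⇒ +0.429783;  D = -0.040036-0.427914i
d^1_{0,0}: k∈[0..1] ⇒ +0.102957 -0.897043 = -0.794087;  D = -0.794087+0.000000i
d^1_{1,0}: single k=0 term ⇒ -0.429783;  D = +0.040036-0.427914i
Y_1^{m'}(θ=1.3618,φ=6.159) and Σ D·Y over m':
  (-0.0400-0.4279i)·(+0.3354+0.0419i)  (-0.7941+0.0000i)·(+0.1014+0.0000i)  (+0.0400-0.4279i)·(-0.3354+0.0419i)
Y_1^0(R⁻¹ n̂) = -0.071526+0.000000i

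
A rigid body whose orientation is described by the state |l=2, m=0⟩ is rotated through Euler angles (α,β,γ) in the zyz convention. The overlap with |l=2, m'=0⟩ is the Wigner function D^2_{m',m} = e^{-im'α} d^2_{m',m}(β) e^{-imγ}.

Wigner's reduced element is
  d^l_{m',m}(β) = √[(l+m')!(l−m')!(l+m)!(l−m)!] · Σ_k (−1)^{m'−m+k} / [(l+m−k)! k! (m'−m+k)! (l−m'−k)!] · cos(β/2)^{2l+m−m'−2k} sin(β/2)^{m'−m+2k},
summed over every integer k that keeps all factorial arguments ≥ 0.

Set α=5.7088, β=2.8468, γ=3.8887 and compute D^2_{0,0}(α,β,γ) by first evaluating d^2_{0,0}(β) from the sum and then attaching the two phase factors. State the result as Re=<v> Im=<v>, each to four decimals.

Re=0.8734 Im=0.0000

Split into d^2_{0,0}(β=2.8468) × two z-phases.
c=cos(2.8468/2)=0.146863, s=sin(2.8468/2)=0.989157; N=√[2·2·2·2]=4.000000
The bounds max(0,m−m')=0 and min(l+m,l−m')=2 give 3 terms
  k=0: (−1)^0·4.0000/(4)·0.1469^4·0.9892^0 = +0.000465
  k=1: (−1)^1·4.0000/(1)·0.1469^2·0.9892^2 = -0.084414
  k=2: (−1)^2·4.0000/(4)·0.1469^0·0.9892^4 = +0.957328
d^2_{0,0}(2.8468) = +0.000465 -0.084414 +0.957328 = +0.873378
Phases: e^{-i·(0)·5.7088}=+1.000000+0.000000i, e^{-i·(0)·3.8887}=+1.000000+0.000000i ⇒ D=+0.873378+0.000000i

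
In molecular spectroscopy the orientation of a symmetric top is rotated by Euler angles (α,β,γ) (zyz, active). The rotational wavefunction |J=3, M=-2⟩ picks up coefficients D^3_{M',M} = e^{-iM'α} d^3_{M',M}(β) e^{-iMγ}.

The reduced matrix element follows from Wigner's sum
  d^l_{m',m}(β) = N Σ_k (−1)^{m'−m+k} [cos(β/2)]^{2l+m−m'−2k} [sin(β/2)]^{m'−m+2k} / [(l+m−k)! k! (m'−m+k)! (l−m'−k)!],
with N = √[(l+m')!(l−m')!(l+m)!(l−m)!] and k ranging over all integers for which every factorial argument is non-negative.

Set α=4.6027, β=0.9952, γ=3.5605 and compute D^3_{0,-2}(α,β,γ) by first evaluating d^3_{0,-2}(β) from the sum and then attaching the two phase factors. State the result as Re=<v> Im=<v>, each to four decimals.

Split into d^3_{0,-2}(β=0.9952) × two z-phases.
c=cos(0.9952/2)=0.878731, s=sin(0.9952/2)=0.477318; N=√[6·6·1·120]=65.726707
The bounds max(0,m−m')=0 and min(l+m,l−m')=1 give 2 terms
  k=0: (−1)^2·65.7267/(12)·0.8787^4·0.4773^2 = +0.744045
  k=1: (−1)^3·65.7267/(12)·0.8787^2·0.4773^4 = -0.219535
d^3_{0,-2}(0.9952) = +0.744045 -0.219535 = +0.524510
Attach z-rotation phases: D = e^{-i(0)(4.6027)}·(+0.524510)·e^{-i(-2)(3.5605)} = +0.350944+0.389807i

Re=0.3509 Im=0.3898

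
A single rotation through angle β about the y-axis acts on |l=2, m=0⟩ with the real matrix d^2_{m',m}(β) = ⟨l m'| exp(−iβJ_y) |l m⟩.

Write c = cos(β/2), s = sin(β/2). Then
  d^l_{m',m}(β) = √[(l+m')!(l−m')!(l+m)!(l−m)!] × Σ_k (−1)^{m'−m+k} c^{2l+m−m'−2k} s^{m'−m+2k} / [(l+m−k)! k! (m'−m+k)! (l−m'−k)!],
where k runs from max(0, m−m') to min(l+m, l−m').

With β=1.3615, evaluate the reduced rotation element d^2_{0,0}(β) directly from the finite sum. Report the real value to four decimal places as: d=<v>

d^2_{0,0}(β=1.3615) via Wigner's sum:
c=cos(1.3615/2)=0.777101, s=sin(1.3615/2)=0.629376; N=√[2·2·2·2]=4.000000
Admissible k: 0..2 (factorial args all ≥0)
  k=0: (−1)^0·4.0000/(4)·0.7771^4·0.6294^0 = +0.364678
  k=1: (−1)^1·4.0000/(1)·0.7771^2·0.6294^2 = -0.956831
  k=2: (−1)^2·4.0000/(4)·0.7771^0·0.6294^4 = +0.156906
d^2_{0,0}(1.3615) = +0.364678 -0.956831 +0.156906 = -0.435246

d=-0.4352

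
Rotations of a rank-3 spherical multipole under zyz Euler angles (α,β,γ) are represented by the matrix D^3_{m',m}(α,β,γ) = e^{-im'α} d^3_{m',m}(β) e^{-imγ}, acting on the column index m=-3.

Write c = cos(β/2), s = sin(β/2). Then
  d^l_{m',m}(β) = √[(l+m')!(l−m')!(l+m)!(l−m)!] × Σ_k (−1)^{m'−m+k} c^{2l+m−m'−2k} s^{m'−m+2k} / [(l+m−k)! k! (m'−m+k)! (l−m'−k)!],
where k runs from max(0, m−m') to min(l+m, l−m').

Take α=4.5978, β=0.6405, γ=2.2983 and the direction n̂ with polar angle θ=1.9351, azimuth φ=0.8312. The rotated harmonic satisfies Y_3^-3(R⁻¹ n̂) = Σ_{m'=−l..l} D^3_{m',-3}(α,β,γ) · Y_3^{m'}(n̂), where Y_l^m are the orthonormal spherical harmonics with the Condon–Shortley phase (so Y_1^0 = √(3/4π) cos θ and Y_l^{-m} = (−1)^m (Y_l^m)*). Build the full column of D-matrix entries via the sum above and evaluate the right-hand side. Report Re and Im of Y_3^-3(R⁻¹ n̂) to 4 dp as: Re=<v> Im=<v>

Re=0.1219 Im=0.0386

Need the full column D^3_{m',-3} for m'=−3..3 at α=4.5978, β=0.6405, γ=2.2983.
cos(β/2)=0.949157, sin(β/2)=0.314804
d^3_{-3,-3}: single k=0 term ⇒ +0.731186;  D = -0.193584+0.705094i
d^3_{-2,-3}: single k=0 term ⇒ -0.594026;  D = +0.551090+0.221735i
d^3_{-1,-3}: single k=0 term ⇒ +0.311514;  D = +0.148561-0.273807i
d^3_{0,-3}: single k=0 term ⇒ -0.119302;  D = -0.097669-0.068512i
d^3_{1,-3}: single k=0 term ⇒ +0.034267;  D = -0.022757+0.025620i
d^3_{2,-3}: single k=0 term ⇒ -0.007188;  D = +0.004793+0.005357i
d^3_{3,-3}: single k=0 term ⇒ +0.000973;  D = +0.000795-0.000562i
Y_3^{m'}(θ=1.9351,φ=0.8312) and Σ D·Y over m':
  (-0.1936+0.7051i)·(-0.2714-0.2054i)  (+0.5511+0.2217i)·(+0.0291+0.3166i)  (+0.1486-0.2738i)·(-0.0743+0.0815i)  (-0.0977-0.0685i)·(+0.3145+0.0000i)  (-0.0228+0.0256i)·(+0.0743+0.0815i)  (+0.0048+0.0054i)·(+0.0291-0.3166i)  (+0.0008-0.0006i)·(+0.2714-0.2054i)
Y_3^-3(R⁻¹ n̂) = +0.121918+0.038627i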